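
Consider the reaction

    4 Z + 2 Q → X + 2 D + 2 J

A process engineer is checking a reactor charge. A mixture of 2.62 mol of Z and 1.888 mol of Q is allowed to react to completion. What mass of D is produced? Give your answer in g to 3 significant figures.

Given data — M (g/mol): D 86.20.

n(Z) = 2.620 mol
n(Q) = 1.888 mol
n/ν for Z = 2.620/4 = 0.6550
n/ν for Q = 1.888/2 = 0.9440
Smallest n/ν is Z → limiting reagent.
n(D) = (2/4) × 2.620 = 1.310 mol
mass = 1.310 × 86.20 = 112.9 g

113 g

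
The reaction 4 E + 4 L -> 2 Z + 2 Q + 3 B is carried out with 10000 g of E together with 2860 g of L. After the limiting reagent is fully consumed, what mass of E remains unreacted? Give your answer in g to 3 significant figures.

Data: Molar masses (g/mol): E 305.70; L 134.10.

n(E) = 10000 / 305.70 = 32.71 mol
n(L) = 2860 / 134.10 = 21.33 mol
n/ν → E: 8.178, L: 5.333; L is limiting.
E consumed = (4/4) × 21.33 = 21.33 mol
E remaining = 32.71 − 21.33 = 11.38 mol
mass = 11.38 × 305.70 = 3479 g

3480 g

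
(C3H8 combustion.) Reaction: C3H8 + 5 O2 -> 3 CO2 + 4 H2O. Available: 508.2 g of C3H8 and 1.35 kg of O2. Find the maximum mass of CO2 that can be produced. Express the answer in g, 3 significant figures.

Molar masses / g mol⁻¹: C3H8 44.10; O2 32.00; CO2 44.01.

1110 g

n(C3H8) = 508.2 / 44.10 = 11.52 mol
n(O2) = 1.350×1000 / 32.00 = 42.19 mol
n/ν → C3H8: 11.52, O2: 8.438; O2 is limiting.
n(CO2) = (3/5) × 42.19 = 25.31 mol
mass = 25.31 × 44.01 = 1114 g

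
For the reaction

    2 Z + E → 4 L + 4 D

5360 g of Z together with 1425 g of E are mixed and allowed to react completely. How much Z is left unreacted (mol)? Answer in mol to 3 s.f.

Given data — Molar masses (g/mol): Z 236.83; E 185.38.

7.26 mol

n(Z) = 5360 / 236.83 = 22.63 mol
n(E) = 1425 / 185.38 = 7.687 mol
n/ν → Z: 11.32, E: 7.687; E is limiting.
Z consumed = (2/1) × 7.687 = 15.37 mol
Z remaining = 22.63 − 15.37 = 7.260 mol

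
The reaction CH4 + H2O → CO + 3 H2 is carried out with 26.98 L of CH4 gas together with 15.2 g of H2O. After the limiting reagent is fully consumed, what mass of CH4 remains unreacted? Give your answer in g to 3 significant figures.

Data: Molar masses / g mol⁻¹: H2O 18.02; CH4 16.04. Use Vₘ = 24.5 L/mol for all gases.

n(CH4) = 26.98 / 24.5 = 1.101 mol
n(H2O) = 15.20 / 18.02 = 0.8435 mol
n/ν for CH4 = 1.101/1 = 1.101
n/ν for H2O = 0.8435/1 = 0.8435
Smallest n/ν is H2O → limiting reagent.
CH4 consumed = (1/1) × 0.8435 = 0.8435 mol
CH4 remaining = 1.101 − 0.8435 = 0.2575 mol
mass = 0.2575 × 16.04 = 4.130 g

4.13 g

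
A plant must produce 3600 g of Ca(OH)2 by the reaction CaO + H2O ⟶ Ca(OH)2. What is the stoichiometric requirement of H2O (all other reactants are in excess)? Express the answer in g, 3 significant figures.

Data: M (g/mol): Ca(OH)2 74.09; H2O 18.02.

876 g

n(Ca(OH)2) = 3600 / 74.09 = 48.59 mol
n(H2O) = (1/1) × 48.59 = 48.59 mol
mass = 48.59 × 18.02 = 875.6 g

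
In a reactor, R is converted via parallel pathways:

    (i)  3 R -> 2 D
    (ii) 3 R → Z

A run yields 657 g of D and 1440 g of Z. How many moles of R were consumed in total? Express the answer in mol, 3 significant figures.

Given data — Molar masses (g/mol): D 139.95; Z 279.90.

22.5 mol

n(D) = 657 / 139.95 = 4.695 mol
n(Z) = 1440 / 279.90 = 5.145 mol
n(R) via (i) = (3/2)×4.695 = 7.043 mol
n(R) via (ii) = (3/1)×5.145 = 15.44 mol
total n(R) = 7.043 + 15.44 = 22.48 mol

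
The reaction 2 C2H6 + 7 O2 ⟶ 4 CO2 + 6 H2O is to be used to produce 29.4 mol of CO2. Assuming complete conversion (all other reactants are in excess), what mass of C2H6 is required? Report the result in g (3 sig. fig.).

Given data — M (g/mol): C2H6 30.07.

442 g

n(CO2) = 29.40 mol
n(C2H6) = (2/4) × 29.40 = 14.70 mol
mass = 14.70 × 30.07 = 442.0 g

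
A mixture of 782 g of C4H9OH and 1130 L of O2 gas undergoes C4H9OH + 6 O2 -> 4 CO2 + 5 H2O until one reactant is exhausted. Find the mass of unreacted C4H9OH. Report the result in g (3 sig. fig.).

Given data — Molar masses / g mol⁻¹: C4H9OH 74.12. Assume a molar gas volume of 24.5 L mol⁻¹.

n(C4H9OH) = 782.0 / 74.12 = 10.55 mol
n(O2) = 1130 / 24.5 = 46.12 mol
n/ν for C4H9OH = 10.55/1 = 10.55
n/ν for O2 = 46.12/6 = 7.687
Smallest n/ν is O2 → limiting reagent.
C4H9OH consumed = (1/6) × 46.12 = 7.687 mol
C4H9OH remaining = 10.55 − 7.687 = 2.863 mol
mass = 2.863 × 74.12 = 212.2 g

212 g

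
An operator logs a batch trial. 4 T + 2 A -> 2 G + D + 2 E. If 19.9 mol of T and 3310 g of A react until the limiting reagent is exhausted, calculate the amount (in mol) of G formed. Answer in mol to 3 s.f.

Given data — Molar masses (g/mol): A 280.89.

9.95 mol

n(T) = 19.90 mol
n(A) = 3310 / 280.89 = 11.78 mol
n/ν for T = 19.90/4 = 4.975
n/ν for A = 11.78/2 = 5.890
Smallest n/ν is T → limiting reagent.
n(G) = (2/4) × 19.90 = 9.950 mol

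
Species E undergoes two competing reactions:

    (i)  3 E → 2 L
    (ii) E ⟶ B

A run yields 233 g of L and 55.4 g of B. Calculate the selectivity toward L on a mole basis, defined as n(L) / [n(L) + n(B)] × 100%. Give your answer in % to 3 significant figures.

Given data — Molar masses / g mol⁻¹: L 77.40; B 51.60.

n(L) = 233 / 77.40 = 3.010 mol
n(B) = 55.4 / 51.60 = 1.074 mol
selectivity = 3.010/(3.010+1.074) × 100 = 73.70 %

73.7 %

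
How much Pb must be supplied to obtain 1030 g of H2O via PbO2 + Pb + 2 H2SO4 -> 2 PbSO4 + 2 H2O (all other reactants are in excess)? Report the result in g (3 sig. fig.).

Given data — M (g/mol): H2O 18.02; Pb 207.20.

5920 g

n(H2O) = 1030 / 18.02 = 57.16 mol
n(Pb) = (1/2) × 57.16 = 28.58 mol
mass = 28.58 × 207.20 = 5922 g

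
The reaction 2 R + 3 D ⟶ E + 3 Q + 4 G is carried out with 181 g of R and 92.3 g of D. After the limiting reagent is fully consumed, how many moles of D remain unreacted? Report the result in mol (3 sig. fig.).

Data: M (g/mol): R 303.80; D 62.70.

0.578 mol

n(R) = 181.0 / 303.80 = 0.5958 mol
n(D) = 92.30 / 62.70 = 1.472 mol
n/ν → R: 0.2979, D: 0.4907; R is limiting.
D consumed = (3/2) × 0.5958 = 0.8937 mol
D remaining = 1.472 − 0.8937 = 0.5783 mol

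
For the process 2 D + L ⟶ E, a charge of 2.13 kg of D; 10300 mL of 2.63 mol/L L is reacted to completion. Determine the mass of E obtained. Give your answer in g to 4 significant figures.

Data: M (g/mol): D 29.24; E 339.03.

n(D) = 2.130×1000 / 29.24 = 72.85 mol
n(L) = 2.63 × 10300/1000 = 27.09 mol
n/ν → D: 36.43, L: 27.09; L is limiting.
n(E) = (1/1) × 27.09 = 27.09 mol
mass = 27.09 × 339.03 = 9184 g

9184 g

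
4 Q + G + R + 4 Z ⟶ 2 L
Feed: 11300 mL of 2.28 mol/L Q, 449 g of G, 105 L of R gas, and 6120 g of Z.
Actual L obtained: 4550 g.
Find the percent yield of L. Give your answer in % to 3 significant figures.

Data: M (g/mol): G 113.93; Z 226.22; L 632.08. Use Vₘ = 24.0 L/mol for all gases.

n(Q) = 2.28 × 11300/1000 = 25.76 mol
n(G) = 449.0 / 113.93 = 3.941 mol
n(R) = 105.0 / 24.0 = 4.375 mol
n(Z) = 6120 / 226.22 = 27.05 mol
n/ν → Q: 6.440, G: 3.941, R: 4.375, Z: 6.763; G is limiting.
theoretical n(L) = (2/1) × 3.941 = 7.882 mol → 4982 g
% yield = 4550 / 4982 × 100 = 91.33 %

91.3 %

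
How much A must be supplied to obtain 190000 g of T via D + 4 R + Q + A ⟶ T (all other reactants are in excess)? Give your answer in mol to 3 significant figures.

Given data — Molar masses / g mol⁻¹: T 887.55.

n(T) = 190000 / 887.55 = 214.1 mol
n(A) = (1/1) × 214.1 = 214.1 mol

214 mol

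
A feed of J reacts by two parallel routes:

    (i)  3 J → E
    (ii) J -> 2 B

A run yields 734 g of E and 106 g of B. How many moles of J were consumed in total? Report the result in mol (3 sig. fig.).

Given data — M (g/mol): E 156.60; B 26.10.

16.1 mol

n(E) = 734 / 156.60 = 4.687 mol
n(B) = 106 / 26.10 = 4.061 mol
n(J) via (i) = (3/1)×4.687 = 14.06 mol
n(J) via (ii) = (1/2)×4.061 = 2.031 mol
total n(J) = 14.06 + 2.031 = 16.09 mol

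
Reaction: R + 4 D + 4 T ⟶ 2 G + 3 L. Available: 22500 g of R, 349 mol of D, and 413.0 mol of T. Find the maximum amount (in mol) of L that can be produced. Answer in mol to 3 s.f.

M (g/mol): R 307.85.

n(R) = 22500 / 307.85 = 73.09 mol
n(D) = 349.0 mol
n(T) = 413.0 mol
n/ν for R = 73.09/1 = 73.09
n/ν for D = 349.0/4 = 87.25
n/ν for T = 413.0/4 = 103.3
Smallest n/ν is R → limiting reagent.
n(L) = (3/1) × 73.09 = 219.3 mol

219 mol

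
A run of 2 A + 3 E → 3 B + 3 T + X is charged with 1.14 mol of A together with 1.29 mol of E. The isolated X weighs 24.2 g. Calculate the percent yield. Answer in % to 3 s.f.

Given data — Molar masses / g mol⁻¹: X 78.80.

71.4 %

n(A) = 1.140 mol
n(E) = 1.290 mol
n/ν → A: 0.5700, E: 0.4300; E is limiting.
theoretical n(X) = (1/3) × 1.290 = 0.4300 mol → 33.88 g
% yield = 24.2 / 33.88 × 100 = 71.43 %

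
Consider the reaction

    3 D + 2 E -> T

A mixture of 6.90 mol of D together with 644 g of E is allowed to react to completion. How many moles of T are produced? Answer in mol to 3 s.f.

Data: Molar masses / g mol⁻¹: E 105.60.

2.30 mol

n(D) = 6.900 mol
n(E) = 644.0 / 105.60 = 6.098 mol
n/ν for D = 6.900/3 = 2.300
n/ν for E = 6.098/2 = 3.049
Smallest n/ν is D → limiting reagent.
n(T) = (1/3) × 6.900 = 2.300 mol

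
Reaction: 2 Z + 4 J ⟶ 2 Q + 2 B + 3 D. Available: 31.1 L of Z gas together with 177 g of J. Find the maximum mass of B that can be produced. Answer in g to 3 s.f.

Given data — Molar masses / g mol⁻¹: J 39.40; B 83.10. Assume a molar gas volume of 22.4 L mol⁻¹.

n(Z) = 31.10 / 22.4 = 1.388 mol
n(J) = 177.0 / 39.40 = 4.492 mol
n/ν for Z = 1.388/2 = 0.6940
n/ν for J = 4.492/4 = 1.123
Smallest n/ν is Z → limiting reagent.
n(B) = (2/2) × 1.388 = 1.388 mol
mass = 1.388 × 83.10 = 115.3 g

115 g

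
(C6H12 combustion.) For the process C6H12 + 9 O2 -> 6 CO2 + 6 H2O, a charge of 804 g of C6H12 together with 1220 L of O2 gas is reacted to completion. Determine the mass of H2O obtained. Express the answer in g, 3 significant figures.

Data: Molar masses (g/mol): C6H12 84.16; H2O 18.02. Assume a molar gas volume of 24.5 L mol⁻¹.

n(C6H12) = 804.0 / 84.16 = 9.553 mol
n(O2) = 1220 / 24.5 = 49.80 mol
n/ν for C6H12 = 9.553/1 = 9.553
n/ν for O2 = 49.80/9 = 5.533
Smallest n/ν is O2 → limiting reagent.
n(H2O) = (6/9) × 49.80 = 33.20 mol
mass = 33.20 × 18.02 = 598.3 g

598 g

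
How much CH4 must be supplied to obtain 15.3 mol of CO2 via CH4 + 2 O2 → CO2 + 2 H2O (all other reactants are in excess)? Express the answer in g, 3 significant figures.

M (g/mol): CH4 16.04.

n(CO2) = 15.30 mol
n(CH4) = (1/1) × 15.30 = 15.30 mol
mass = 15.30 × 16.04 = 245.4 g

245 g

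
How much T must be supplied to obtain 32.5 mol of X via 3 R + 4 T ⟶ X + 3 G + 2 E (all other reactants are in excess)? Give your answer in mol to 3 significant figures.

n(X) = 32.50 mol
n(T) = (4/1) × 32.50 = 130.0 mol

130 mol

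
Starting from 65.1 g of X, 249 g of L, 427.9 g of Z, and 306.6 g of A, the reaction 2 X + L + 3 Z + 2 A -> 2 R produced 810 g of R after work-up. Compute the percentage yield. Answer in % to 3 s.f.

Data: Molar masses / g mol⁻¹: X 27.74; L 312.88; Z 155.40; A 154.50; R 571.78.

89.0 %

n(X) = 65.10 / 27.74 = 2.347 mol
n(L) = 249.0 / 312.88 = 0.7958 mol
n(Z) = 427.9 / 155.40 = 2.754 mol
n(A) = 306.6 / 154.50 = 1.984 mol
n/ν for X = 2.347/2 = 1.174
n/ν for L = 0.7958/1 = 0.7958
n/ν for Z = 2.754/3 = 0.9180
n/ν for A = 1.984/2 = 0.9920
Smallest n/ν is L → limiting reagent.
theoretical n(R) = (2/1) × 0.7958 = 1.592 mol → 910.3 g
% yield = 810 / 910.3 × 100 = 88.98 %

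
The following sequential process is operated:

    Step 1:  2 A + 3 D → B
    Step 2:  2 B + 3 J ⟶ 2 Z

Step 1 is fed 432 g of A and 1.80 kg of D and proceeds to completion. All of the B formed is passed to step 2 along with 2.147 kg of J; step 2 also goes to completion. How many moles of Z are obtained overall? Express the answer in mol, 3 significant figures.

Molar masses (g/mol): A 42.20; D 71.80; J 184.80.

5.12 mol

Step 1:
n(A) = 432.0 / 42.20 = 10.24 mol
n(D) = 1.800×1000 / 71.80 = 25.07 mol
n/ν for A = 10.24/2 = 5.120
n/ν for D = 25.07/3 = 8.357
Smallest n/ν is A → limiting reagent.
n(B) produced = (1/2) × 10.24 = 5.120 mol
Step 2:
n(B) available = 5.120 mol
n(J) = 2.147×1000 / 184.80 = 11.62 mol
n/ν for B = 5.120/2 = 2.560
n/ν for J = 11.62/3 = 3.873
Smallest n/ν is B → limiting reagent.
n(Z) = (2/2) × 5.120 = 5.120 mol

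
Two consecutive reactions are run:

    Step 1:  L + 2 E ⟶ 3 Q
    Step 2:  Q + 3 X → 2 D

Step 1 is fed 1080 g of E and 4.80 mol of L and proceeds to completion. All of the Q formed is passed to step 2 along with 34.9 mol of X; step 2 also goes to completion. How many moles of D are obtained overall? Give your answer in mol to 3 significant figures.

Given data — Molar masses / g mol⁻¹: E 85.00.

Step 1:
n(E) = 1080 / 85.00 = 12.71 mol
n(L) = 4.800 mol
n/ν → E: 6.355, L: 4.800; L is limiting.
n(Q) produced = (3/1) × 4.800 = 14.40 mol
Step 2:
n(Q) available = 14.40 mol
n(X) = 34.90 mol
n/ν → Q: 14.40, X: 11.63; X is limiting.
n(D) = (2/3) × 34.90 = 23.27 mol

23.3 mol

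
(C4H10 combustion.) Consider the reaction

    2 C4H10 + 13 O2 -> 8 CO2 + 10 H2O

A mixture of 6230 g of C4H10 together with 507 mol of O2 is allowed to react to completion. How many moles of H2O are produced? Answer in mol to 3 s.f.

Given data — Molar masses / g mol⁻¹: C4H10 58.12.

390 mol

n(C4H10) = 6230 / 58.12 = 107.2 mol
n(O2) = 507.0 mol
n/ν → C4H10: 53.60, O2: 39.00; O2 is limiting.
n(H2O) = (10/13) × 507.0 = 390.0 mol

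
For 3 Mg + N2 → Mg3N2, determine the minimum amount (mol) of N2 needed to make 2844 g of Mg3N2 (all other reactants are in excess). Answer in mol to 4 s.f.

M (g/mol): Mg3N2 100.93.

n(Mg3N2) = 2844 / 100.93 = 28.18 mol
n(N2) = (1/1) × 28.18 = 28.18 mol

28.18 mol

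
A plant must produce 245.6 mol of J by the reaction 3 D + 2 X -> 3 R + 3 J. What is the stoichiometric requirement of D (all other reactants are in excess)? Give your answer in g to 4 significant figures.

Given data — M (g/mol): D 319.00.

78350 g

n(J) = 245.6 mol
n(D) = (3/3) × 245.6 = 245.6 mol
mass = 245.6 × 319.00 = 78350 g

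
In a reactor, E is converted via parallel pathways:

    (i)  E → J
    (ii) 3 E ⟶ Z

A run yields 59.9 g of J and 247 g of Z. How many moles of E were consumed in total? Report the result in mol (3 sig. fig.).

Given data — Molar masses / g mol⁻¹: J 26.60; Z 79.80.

11.5 mol

n(J) = 59.9 / 26.60 = 2.252 mol
n(Z) = 247 / 79.80 = 3.095 mol
n(E) via (i) = (1/1)×2.252 = 2.252 mol
n(E) via (ii) = (3/1)×3.095 = 9.285 mol
total n(E) = 2.252 + 9.285 = 11.54 mol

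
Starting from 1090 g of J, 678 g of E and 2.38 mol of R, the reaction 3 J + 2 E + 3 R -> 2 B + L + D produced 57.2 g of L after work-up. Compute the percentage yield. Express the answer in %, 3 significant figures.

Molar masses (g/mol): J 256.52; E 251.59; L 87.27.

n(J) = 1090 / 256.52 = 4.249 mol
n(E) = 678.0 / 251.59 = 2.695 mol
n(R) = 2.380 mol
n/ν for J = 4.249/3 = 1.416
n/ν for E = 2.695/2 = 1.348
n/ν for R = 2.380/3 = 0.7933
Smallest n/ν is R → limiting reagent.
theoretical n(L) = (1/3) × 2.380 = 0.7933 mol → 69.23 g
% yield = 57.2 / 69.23 × 100 = 82.62 %

82.6 %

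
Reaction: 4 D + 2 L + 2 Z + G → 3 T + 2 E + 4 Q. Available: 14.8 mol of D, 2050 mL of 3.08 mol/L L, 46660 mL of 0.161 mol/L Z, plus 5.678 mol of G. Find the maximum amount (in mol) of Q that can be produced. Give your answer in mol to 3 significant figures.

12.6 mol

n(D) = 14.80 mol
n(L) = 3.08 × 2050/1000 = 6.314 mol
n(Z) = 0.161 × 46660/1000 = 7.512 mol
n(G) = 5.678 mol
n/ν for D = 14.80/4 = 3.700
n/ν for L = 6.314/2 = 3.157
n/ν for Z = 7.512/2 = 3.756
n/ν for G = 5.678/1 = 5.678
Smallest n/ν is L → limiting reagent.
n(Q) = (4/2) × 6.314 = 12.63 mol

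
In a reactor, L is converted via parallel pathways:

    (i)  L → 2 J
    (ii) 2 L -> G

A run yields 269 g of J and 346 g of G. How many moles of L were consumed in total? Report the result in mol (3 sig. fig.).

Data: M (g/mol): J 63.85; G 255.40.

4.82 mol

n(J) = 269 / 63.85 = 4.213 mol
n(G) = 346 / 255.40 = 1.355 mol
n(L) via (i) = (1/2)×4.213 = 2.107 mol
n(L) via (ii) = (2/1)×1.355 = 2.710 mol
total n(L) = 2.107 + 2.710 = 4.817 mol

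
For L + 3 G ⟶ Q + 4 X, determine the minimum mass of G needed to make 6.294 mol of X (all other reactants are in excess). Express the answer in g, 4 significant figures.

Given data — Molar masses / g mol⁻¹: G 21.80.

102.9 g

n(X) = 6.294 mol
n(G) = (3/4) × 6.294 = 4.721 mol
mass = 4.721 × 21.80 = 102.9 g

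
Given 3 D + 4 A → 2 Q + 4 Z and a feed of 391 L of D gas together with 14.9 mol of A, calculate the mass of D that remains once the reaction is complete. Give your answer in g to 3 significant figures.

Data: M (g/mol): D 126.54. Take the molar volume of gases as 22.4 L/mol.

795 g

n(D) = 391.0 / 22.4 = 17.46 mol
n(A) = 14.90 mol
n/ν → D: 5.820, A: 3.725; A is limiting.
D consumed = (3/4) × 14.90 = 11.18 mol
D remaining = 17.46 − 11.18 = 6.280 mol
mass = 6.280 × 126.54 = 794.7 g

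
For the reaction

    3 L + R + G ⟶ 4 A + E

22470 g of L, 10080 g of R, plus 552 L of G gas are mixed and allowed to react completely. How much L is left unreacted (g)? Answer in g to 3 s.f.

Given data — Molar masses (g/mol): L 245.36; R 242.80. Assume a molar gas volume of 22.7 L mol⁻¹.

4570 g

n(L) = 22470 / 245.36 = 91.58 mol
n(R) = 10080 / 242.80 = 41.52 mol
n(G) = 552.0 / 22.7 = 24.32 mol
n/ν → L: 30.53, R: 41.52, G: 24.32; G is limiting.
L consumed = (3/1) × 24.32 = 72.96 mol
L remaining = 91.58 − 72.96 = 18.62 mol
mass = 18.62 × 245.36 = 4569 g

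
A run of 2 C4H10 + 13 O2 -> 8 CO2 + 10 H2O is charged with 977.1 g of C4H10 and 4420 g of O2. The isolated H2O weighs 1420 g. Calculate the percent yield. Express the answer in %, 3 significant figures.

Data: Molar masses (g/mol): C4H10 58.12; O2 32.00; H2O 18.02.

n(C4H10) = 977.1 / 58.12 = 16.81 mol
n(O2) = 4420 / 32.00 = 138.1 mol
n/ν for C4H10 = 16.81/2 = 8.405
n/ν for O2 = 138.1/13 = 10.62
Smallest n/ν is C4H10 → limiting reagent.
theoretical n(H2O) = (10/2) × 16.81 = 84.05 mol → 1515 g
% yield = 1420 / 1515 × 100 = 93.73 %

93.7 %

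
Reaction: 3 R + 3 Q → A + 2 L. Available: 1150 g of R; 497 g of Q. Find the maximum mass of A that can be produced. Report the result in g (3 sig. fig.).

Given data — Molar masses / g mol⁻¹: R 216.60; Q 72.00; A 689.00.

n(R) = 1150 / 216.60 = 5.309 mol
n(Q) = 497.0 / 72.00 = 6.903 mol
n/ν for R = 5.309/3 = 1.770
n/ν for Q = 6.903/3 = 2.301
Smallest n/ν is R → limiting reagent.
n(A) = (1/3) × 5.309 = 1.770 mol
mass = 1.770 × 689.00 = 1220 g

1220 g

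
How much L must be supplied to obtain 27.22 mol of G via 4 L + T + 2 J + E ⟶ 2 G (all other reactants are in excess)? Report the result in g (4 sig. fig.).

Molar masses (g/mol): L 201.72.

n(G) = 27.22 mol
n(L) = (4/2) × 27.22 = 54.44 mol
mass = 54.44 × 201.72 = 10980 g

10980 g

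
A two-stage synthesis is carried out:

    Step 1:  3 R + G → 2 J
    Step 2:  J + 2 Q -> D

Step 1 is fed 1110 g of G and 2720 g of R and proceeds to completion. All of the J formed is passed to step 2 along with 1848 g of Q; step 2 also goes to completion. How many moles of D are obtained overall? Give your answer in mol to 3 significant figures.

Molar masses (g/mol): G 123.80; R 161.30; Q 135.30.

Step 1:
n(G) = 1110 / 123.80 = 8.966 mol
n(R) = 2720 / 161.30 = 16.86 mol
n/ν for G = 8.966/1 = 8.966
n/ν for R = 16.86/3 = 5.620
Smallest n/ν is R → limiting reagent.
n(J) produced = (2/3) × 16.86 = 11.24 mol
Step 2:
n(J) available = 11.24 mol
n(Q) = 1848 / 135.30 = 13.66 mol
n/ν for J = 11.24/1 = 11.24
n/ν for Q = 13.66/2 = 6.830
Smallest n/ν is Q → limiting reagent.
n(D) = (1/2) × 13.66 = 6.830 mol

6.83 mol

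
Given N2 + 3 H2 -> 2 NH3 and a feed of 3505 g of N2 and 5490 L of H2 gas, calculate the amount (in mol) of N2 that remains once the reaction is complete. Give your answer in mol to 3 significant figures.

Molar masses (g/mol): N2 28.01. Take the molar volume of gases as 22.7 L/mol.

44.5 mol

n(N2) = 3505 / 28.01 = 125.1 mol
n(H2) = 5490 / 22.7 = 241.9 mol
n/ν → N2: 125.1, H2: 80.63; H2 is limiting.
N2 consumed = (1/3) × 241.9 = 80.63 mol
N2 remaining = 125.1 − 80.63 = 44.47 mol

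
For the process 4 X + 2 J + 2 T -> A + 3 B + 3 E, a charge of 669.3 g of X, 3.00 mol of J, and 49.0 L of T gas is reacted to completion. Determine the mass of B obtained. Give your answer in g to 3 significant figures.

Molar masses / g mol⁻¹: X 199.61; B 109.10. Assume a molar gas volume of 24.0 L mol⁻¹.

n(X) = 669.3 / 199.61 = 3.353 mol
n(J) = 3.000 mol
n(T) = 49.00 / 24.0 = 2.042 mol
n/ν for X = 3.353/4 = 0.8383
n/ν for J = 3.000/2 = 1.500
n/ν for T = 2.042/2 = 1.021
Smallest n/ν is X → limiting reagent.
n(B) = (3/4) × 3.353 = 2.515 mol
mass = 2.515 × 109.10 = 274.4 g

274 g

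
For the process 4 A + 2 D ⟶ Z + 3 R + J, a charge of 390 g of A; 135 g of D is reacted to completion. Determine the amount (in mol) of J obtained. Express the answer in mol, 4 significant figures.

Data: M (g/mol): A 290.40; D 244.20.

n(A) = 390.0 / 290.40 = 1.343 mol
n(D) = 135.0 / 244.20 = 0.5528 mol
n/ν → A: 0.3358, D: 0.2764; D is limiting.
n(J) = (1/2) × 0.5528 = 0.2764 mol

0.2764 mol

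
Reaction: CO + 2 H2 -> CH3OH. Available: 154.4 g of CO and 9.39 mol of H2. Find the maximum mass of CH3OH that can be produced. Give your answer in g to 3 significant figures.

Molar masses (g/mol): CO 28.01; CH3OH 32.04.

n(CO) = 154.4 / 28.01 = 5.512 mol
n(H2) = 9.390 mol
n/ν for CO = 5.512/1 = 5.512
n/ν for H2 = 9.390/2 = 4.695
Smallest n/ν is H2 → limiting reagent.
n(CH3OH) = (1/2) × 9.390 = 4.695 mol
mass = 4.695 × 32.04 = 150.4 g

150 g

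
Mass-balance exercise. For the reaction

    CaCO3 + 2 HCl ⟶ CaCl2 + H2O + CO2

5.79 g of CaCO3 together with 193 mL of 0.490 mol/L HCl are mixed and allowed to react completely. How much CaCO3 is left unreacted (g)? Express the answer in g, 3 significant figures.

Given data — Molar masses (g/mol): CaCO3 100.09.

1.06 g

n(CaCO3) = 5.790 / 100.09 = 0.05785 mol
n(HCl) = 0.490 × 193.0/1000 = 0.09457 mol
n/ν for CaCO3 = 0.05785/1 = 0.05785
n/ν for HCl = 0.09457/2 = 0.04729
Smallest n/ν is HCl → limiting reagent.
CaCO3 consumed = (1/2) × 0.09457 = 0.04729 mol
CaCO3 remaining = 0.05785 − 0.04729 = 0.01056 mol
mass = 0.01056 × 100.09 = 1.057 g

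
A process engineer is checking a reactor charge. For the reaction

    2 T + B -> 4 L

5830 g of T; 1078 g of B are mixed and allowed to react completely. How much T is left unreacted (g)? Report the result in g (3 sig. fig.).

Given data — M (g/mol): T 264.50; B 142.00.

n(T) = 5830 / 264.50 = 22.04 mol
n(B) = 1078 / 142.00 = 7.592 mol
n/ν → T: 11.02, B: 7.592; B is limiting.
T consumed = (2/1) × 7.592 = 15.18 mol
T remaining = 22.04 − 15.18 = 6.860 mol
mass = 6.860 × 264.50 = 1814 g

1810 g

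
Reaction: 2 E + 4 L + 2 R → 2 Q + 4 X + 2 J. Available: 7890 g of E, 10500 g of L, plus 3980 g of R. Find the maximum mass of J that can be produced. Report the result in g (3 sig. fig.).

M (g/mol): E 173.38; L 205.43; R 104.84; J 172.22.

4400 g

n(E) = 7890 / 173.38 = 45.51 mol
n(L) = 10500 / 205.43 = 51.11 mol
n(R) = 3980 / 104.84 = 37.96 mol
n/ν → E: 22.76, L: 12.78, R: 18.98; L is limiting.
n(J) = (2/4) × 51.11 = 25.56 mol
mass = 25.56 × 172.22 = 4402 g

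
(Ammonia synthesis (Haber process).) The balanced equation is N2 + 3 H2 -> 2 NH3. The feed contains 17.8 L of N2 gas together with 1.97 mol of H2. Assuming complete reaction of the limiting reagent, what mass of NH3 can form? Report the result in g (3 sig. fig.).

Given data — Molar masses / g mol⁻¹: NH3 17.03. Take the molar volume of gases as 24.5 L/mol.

22.4 g

n(N2) = 17.80 / 24.5 = 0.7265 mol
n(H2) = 1.970 mol
n/ν for N2 = 0.7265/1 = 0.7265
n/ν for H2 = 1.970/3 = 0.6567
Smallest n/ν is H2 → limiting reagent.
n(NH3) = (2/3) × 1.970 = 1.313 mol
mass = 1.313 × 17.03 = 22.36 g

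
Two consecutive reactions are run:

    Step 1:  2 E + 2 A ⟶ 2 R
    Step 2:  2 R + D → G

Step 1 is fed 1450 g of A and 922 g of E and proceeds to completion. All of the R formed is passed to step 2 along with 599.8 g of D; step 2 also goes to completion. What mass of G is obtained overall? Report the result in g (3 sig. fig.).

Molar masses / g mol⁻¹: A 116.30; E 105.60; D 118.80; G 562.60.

2460 g

Step 1:
n(A) = 1450 / 116.30 = 12.47 mol
n(E) = 922.0 / 105.60 = 8.731 mol
n/ν for A = 12.47/2 = 6.235
n/ν for E = 8.731/2 = 4.366
Smallest n/ν is E → limiting reagent.
n(R) produced = (2/2) × 8.731 = 8.731 mol
Step 2:
n(R) available = 8.731 mol
n(D) = 599.8 / 118.80 = 5.049 mol
n/ν for R = 8.731/2 = 4.366
n/ν for D = 5.049/1 = 5.049
Smallest n/ν is R → limiting reagent.
n(G) = (1/2) × 8.731 = 4.366 mol
mass = 4.366 × 562.60 = 2456 g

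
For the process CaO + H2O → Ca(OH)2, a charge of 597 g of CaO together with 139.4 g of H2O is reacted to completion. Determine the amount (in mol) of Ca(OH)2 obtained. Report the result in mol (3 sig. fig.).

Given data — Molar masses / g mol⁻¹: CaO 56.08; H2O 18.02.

n(CaO) = 597.0 / 56.08 = 10.65 mol
n(H2O) = 139.4 / 18.02 = 7.736 mol
n/ν → CaO: 10.65, H2O: 7.736; H2O is limiting.
n(Ca(OH)2) = (1/1) × 7.736 = 7.736 mol

7.74 mol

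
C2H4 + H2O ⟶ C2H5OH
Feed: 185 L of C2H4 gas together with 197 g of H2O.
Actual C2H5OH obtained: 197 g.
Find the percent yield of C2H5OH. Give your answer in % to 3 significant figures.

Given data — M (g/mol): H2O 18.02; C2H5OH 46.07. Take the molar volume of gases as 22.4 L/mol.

51.8 %

n(C2H4) = 185.0 / 22.4 = 8.259 mol
n(H2O) = 197.0 / 18.02 = 10.93 mol
n/ν for C2H4 = 8.259/1 = 8.259
n/ν for H2O = 10.93/1 = 10.93
Smallest n/ν is C2H4 → limiting reagent.
theoretical n(C2H5OH) = (1/1) × 8.259 = 8.259 mol → 380.5 g
% yield = 197 / 380.5 × 100 = 51.77 %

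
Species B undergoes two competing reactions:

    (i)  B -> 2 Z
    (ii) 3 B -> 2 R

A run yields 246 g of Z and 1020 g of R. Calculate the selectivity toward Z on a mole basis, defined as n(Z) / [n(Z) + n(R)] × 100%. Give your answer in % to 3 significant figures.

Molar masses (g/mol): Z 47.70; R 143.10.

n(Z) = 246 / 47.70 = 5.157 mol
n(R) = 1020 / 143.10 = 7.128 mol
selectivity = 5.157/(5.157+7.128) × 100 = 41.98 %

42.0 %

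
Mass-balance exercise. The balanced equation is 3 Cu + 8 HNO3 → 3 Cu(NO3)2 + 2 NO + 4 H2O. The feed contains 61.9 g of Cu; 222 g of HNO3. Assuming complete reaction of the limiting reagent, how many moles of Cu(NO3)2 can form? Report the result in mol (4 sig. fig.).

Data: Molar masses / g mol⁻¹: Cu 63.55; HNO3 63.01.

n(Cu) = 61.90 / 63.55 = 0.9740 mol
n(HNO3) = 222.0 / 63.01 = 3.523 mol
n/ν → Cu: 0.3247, HNO3: 0.4404; Cu is limiting.
n(Cu(NO3)2) = (3/3) × 0.9740 = 0.9740 mol

0.9740 mol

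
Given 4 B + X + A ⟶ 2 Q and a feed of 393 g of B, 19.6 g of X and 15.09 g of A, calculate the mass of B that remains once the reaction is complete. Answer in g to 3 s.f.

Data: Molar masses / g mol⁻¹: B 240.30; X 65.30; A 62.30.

n(B) = 393.0 / 240.30 = 1.635 mol
n(X) = 19.60 / 65.30 = 0.3002 mol
n(A) = 15.09 / 62.30 = 0.2422 mol
n/ν → B: 0.4088, X: 0.3002, A: 0.2422; A is limiting.
B consumed = (4/1) × 0.2422 = 0.9688 mol
B remaining = 1.635 − 0.9688 = 0.6662 mol
mass = 0.6662 × 240.30 = 160.1 g

160 g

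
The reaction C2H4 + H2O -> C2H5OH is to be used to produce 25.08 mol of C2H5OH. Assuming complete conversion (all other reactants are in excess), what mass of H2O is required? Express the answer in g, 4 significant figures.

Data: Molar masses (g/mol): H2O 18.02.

451.9 g

n(C2H5OH) = 25.08 mol
n(H2O) = (1/1) × 25.08 = 25.08 mol
mass = 25.08 × 18.02 = 451.9 g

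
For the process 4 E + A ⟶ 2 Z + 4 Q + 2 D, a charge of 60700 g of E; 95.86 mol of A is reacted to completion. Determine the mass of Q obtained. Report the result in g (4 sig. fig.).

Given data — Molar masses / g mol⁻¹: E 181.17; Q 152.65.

51140 g

n(E) = 60700 / 181.17 = 335.0 mol
n(A) = 95.86 mol
n/ν for E = 335.0/4 = 83.75
n/ν for A = 95.86/1 = 95.86
Smallest n/ν is E → limiting reagent.
n(Q) = (4/4) × 335.0 = 335.0 mol
mass = 335.0 × 152.65 = 51140 g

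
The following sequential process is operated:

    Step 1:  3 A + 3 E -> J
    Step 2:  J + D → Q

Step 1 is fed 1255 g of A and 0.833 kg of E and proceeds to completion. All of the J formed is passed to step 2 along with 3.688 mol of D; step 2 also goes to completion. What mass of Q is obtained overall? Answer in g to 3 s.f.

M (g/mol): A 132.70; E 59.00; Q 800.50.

2520 g

Step 1:
n(A) = 1255 / 132.70 = 9.457 mol
n(E) = 0.8330×1000 / 59.00 = 14.12 mol
n/ν for A = 9.457/3 = 3.152
n/ν for E = 14.12/3 = 4.707
Smallest n/ν is A → limiting reagent.
n(J) produced = (1/3) × 9.457 = 3.152 mol
Step 2:
n(J) available = 3.152 mol
n(D) = 3.688 mol
n/ν for J = 3.152/1 = 3.152
n/ν for D = 3.688/1 = 3.688
Smallest n/ν is J → limiting reagent.
n(Q) = (1/1) × 3.152 = 3.152 mol
mass = 3.152 × 800.50 = 2523 g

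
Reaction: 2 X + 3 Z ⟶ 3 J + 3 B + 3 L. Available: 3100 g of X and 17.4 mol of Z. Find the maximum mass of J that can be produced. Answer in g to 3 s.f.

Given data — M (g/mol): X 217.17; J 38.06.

n(X) = 3100 / 217.17 = 14.27 mol
n(Z) = 17.40 mol
n/ν → X: 7.135, Z: 5.800; Z is limiting.
n(J) = (3/3) × 17.40 = 17.40 mol
mass = 17.40 × 38.06 = 662.2 g

662 g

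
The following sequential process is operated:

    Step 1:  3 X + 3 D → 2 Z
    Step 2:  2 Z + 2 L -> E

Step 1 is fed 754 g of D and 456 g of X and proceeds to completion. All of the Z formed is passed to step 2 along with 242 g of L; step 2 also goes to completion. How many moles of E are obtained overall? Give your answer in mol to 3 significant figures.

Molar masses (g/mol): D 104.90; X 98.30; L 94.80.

1.28 mol

Step 1:
n(D) = 754.0 / 104.90 = 7.188 mol
n(X) = 456.0 / 98.30 = 4.639 mol
n/ν → D: 2.396, X: 1.546; X is limiting.
n(Z) produced = (2/3) × 4.639 = 3.093 mol
Step 2:
n(Z) available = 3.093 mol
n(L) = 242.0 / 94.80 = 2.553 mol
n/ν → Z: 1.547, L: 1.277; L is limiting.
n(E) = (1/2) × 2.553 = 1.277 mol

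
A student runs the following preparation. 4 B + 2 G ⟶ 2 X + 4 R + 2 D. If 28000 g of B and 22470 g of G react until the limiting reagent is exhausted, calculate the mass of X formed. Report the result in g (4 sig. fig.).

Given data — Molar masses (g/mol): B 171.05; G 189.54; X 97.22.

n(B) = 28000 / 171.05 = 163.7 mol
n(G) = 22470 / 189.54 = 118.6 mol
n/ν → B: 40.93, G: 59.30; B is limiting.
n(X) = (2/4) × 163.7 = 81.85 mol
mass = 81.85 × 97.22 = 7957 g

7957 g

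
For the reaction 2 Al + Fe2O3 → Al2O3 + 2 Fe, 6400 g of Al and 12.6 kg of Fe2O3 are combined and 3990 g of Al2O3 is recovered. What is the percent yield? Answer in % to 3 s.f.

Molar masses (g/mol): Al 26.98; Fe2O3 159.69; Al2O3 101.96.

49.6 %

n(Al) = 6400 / 26.98 = 237.2 mol
n(Fe2O3) = 12.60×1000 / 159.69 = 78.90 mol
n/ν → Al: 118.6, Fe2O3: 78.90; Fe2O3 is limiting.
theoretical n(Al2O3) = (1/1) × 78.90 = 78.90 mol → 8045 g
% yield = 3990 / 8045 × 100 = 49.60 %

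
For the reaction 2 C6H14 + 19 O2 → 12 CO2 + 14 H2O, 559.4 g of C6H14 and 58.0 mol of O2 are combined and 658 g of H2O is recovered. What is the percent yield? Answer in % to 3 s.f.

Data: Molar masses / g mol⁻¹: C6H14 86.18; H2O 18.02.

85.4 %

n(C6H14) = 559.4 / 86.18 = 6.491 mol
n(O2) = 58.00 mol
n/ν for C6H14 = 6.491/2 = 3.246
n/ν for O2 = 58.00/19 = 3.053
Smallest n/ν is O2 → limiting reagent.
theoretical n(H2O) = (14/19) × 58.00 = 42.74 mol → 770.2 g
% yield = 658 / 770.2 × 100 = 85.43 %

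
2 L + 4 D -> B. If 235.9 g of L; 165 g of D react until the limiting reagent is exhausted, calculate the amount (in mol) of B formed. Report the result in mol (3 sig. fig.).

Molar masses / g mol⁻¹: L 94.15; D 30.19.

n(L) = 235.9 / 94.15 = 2.506 mol
n(D) = 165.0 / 30.19 = 5.465 mol
n/ν for L = 2.506/2 = 1.253
n/ν for D = 5.465/4 = 1.366
Smallest n/ν is L → limiting reagent.
n(B) = (1/2) × 2.506 = 1.253 mol

1.25 mol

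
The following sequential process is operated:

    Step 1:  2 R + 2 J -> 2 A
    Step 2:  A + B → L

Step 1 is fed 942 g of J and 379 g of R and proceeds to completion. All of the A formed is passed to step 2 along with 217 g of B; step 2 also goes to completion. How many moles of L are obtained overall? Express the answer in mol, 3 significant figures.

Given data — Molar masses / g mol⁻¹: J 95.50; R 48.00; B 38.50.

5.64 mol

Step 1:
n(J) = 942.0 / 95.50 = 9.864 mol
n(R) = 379.0 / 48.00 = 7.896 mol
n/ν for J = 9.864/2 = 4.932
n/ν for R = 7.896/2 = 3.948
Smallest n/ν is R → limiting reagent.
n(A) produced = (2/2) × 7.896 = 7.896 mol
Step 2:
n(A) available = 7.896 mol
n(B) = 217.0 / 38.50 = 5.636 mol
n/ν for A = 7.896/1 = 7.896
n/ν for B = 5.636/1 = 5.636
Smallest n/ν is B → limiting reagent.
n(L) = (1/1) × 5.636 = 5.636 mol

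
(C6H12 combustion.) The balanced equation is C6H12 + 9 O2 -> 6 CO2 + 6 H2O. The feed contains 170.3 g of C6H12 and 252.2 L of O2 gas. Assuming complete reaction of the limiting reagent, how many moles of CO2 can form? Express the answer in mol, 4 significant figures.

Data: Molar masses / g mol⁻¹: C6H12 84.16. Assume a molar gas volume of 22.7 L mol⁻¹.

n(C6H12) = 170.3 / 84.16 = 2.024 mol
n(O2) = 252.2 / 22.7 = 11.11 mol
n/ν → C6H12: 2.024, O2: 1.234; O2 is limiting.
n(CO2) = (6/9) × 11.11 = 7.407 mol

7.407 mol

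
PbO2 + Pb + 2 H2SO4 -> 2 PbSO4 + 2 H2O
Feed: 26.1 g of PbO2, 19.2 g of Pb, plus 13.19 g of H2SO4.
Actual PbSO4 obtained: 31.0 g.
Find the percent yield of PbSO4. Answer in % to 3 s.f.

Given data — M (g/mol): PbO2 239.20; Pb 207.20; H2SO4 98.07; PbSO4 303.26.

76.0 %

n(PbO2) = 26.10 / 239.20 = 0.1091 mol
n(Pb) = 19.20 / 207.20 = 0.09266 mol
n(H2SO4) = 13.19 / 98.07 = 0.1345 mol
n/ν for PbO2 = 0.1091/1 = 0.1091
n/ν for Pb = 0.09266/1 = 0.09266
n/ν for H2SO4 = 0.1345/2 = 0.06725
Smallest n/ν is H2SO4 → limiting reagent.
theoretical n(PbSO4) = (2/2) × 0.1345 = 0.1345 mol → 40.79 g
% yield = 31.0 / 40.79 × 100 = 76.00 %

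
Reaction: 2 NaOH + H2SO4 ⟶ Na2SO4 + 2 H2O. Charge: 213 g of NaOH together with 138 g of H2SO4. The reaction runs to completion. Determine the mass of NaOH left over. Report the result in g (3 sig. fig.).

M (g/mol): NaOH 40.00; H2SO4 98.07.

100 g

n(NaOH) = 213.0 / 40.00 = 5.325 mol
n(H2SO4) = 138.0 / 98.07 = 1.407 mol
n/ν for NaOH = 5.325/2 = 2.663
n/ν for H2SO4 = 1.407/1 = 1.407
Smallest n/ν is H2SO4 → limiting reagent.
NaOH consumed = (2/1) × 1.407 = 2.814 mol
NaOH remaining = 5.325 − 2.814 = 2.511 mol
mass = 2.511 × 40.00 = 100.4 g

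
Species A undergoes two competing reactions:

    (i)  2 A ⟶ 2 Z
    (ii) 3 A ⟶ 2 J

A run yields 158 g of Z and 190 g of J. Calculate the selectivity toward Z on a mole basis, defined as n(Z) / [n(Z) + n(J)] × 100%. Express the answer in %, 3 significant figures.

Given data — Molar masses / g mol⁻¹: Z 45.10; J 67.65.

55.5 %

n(Z) = 158 / 45.10 = 3.503 mol
n(J) = 190 / 67.65 = 2.809 mol
selectivity = 3.503/(3.503+2.809) × 100 = 55.50 %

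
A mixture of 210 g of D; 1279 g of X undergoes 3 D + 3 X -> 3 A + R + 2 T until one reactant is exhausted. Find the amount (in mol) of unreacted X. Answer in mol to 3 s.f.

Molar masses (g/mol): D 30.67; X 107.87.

n(D) = 210.0 / 30.67 = 6.847 mol
n(X) = 1279 / 107.87 = 11.86 mol
n/ν for D = 6.847/3 = 2.282
n/ν for X = 11.86/3 = 3.953
Smallest n/ν is D → limiting reagent.
X consumed = (3/3) × 6.847 = 6.847 mol
X remaining = 11.86 − 6.847 = 5.013 mol

5.01 mol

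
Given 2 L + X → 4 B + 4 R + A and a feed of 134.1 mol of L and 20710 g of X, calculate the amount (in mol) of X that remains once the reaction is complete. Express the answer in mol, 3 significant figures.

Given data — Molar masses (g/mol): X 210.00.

31.6 mol

n(L) = 134.1 mol
n(X) = 20710 / 210.00 = 98.62 mol
n/ν for L = 134.1/2 = 67.05
n/ν for X = 98.62/1 = 98.62
Smallest n/ν is L → limiting reagent.
X consumed = (1/2) × 134.1 = 67.05 mol
X remaining = 98.62 − 67.05 = 31.57 mol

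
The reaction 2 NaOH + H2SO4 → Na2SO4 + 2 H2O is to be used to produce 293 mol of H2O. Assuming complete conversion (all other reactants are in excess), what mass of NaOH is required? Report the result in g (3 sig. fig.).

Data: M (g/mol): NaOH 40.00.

11700 g

n(H2O) = 293.0 mol
n(NaOH) = (2/2) × 293.0 = 293.0 mol
mass = 293.0 × 40.00 = 11720 g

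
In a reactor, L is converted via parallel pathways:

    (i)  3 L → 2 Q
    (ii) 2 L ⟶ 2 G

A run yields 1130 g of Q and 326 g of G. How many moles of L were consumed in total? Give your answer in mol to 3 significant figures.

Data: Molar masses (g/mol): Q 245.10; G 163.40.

n(Q) = 1130 / 245.10 = 4.610 mol
n(G) = 326 / 163.40 = 1.995 mol
n(L) via (i) = (3/2)×4.610 = 6.915 mol
n(L) via (ii) = (2/2)×1.995 = 1.995 mol
total n(L) = 6.915 + 1.995 = 8.910 mol

8.91 mol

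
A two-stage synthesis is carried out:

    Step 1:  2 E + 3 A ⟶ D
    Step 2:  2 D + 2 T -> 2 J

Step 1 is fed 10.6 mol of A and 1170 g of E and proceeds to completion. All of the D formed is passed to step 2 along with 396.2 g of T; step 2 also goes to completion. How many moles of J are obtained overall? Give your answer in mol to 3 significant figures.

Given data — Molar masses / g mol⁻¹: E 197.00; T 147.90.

Step 1:
n(A) = 10.60 mol
n(E) = 1170 / 197.00 = 5.939 mol
n/ν → A: 3.533, E: 2.970; E is limiting.
n(D) produced = (1/2) × 5.939 = 2.970 mol
Step 2:
n(D) available = 2.970 mol
n(T) = 396.2 / 147.90 = 2.679 mol
n/ν → D: 1.485, T: 1.340; T is limiting.
n(J) = (2/2) × 2.679 = 2.679 mol

2.68 mol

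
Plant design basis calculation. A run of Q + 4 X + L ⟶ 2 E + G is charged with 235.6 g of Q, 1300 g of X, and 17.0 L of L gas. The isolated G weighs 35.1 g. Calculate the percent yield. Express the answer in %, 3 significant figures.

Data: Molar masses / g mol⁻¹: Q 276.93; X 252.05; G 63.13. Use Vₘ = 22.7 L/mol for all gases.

n(Q) = 235.6 / 276.93 = 0.8508 mol
n(X) = 1300 / 252.05 = 5.158 mol
n(L) = 17.00 / 22.7 = 0.7489 mol
n/ν for Q = 0.8508/1 = 0.8508
n/ν for X = 5.158/4 = 1.290
n/ν for L = 0.7489/1 = 0.7489
Smallest n/ν is L → limiting reagent.
theoretical n(G) = (1/1) × 0.7489 = 0.7489 mol → 47.28 g
% yield = 35.1 / 47.28 × 100 = 74.24 %

74.2 %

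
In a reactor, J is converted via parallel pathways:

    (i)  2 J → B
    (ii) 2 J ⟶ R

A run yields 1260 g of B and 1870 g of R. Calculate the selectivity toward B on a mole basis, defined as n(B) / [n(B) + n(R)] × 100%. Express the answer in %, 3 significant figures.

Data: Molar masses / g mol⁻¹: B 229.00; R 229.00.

40.3 %

n(B) = 1260 / 229.00 = 5.502 mol
n(R) = 1870 / 229.00 = 8.166 mol
selectivity = 5.502/(5.502+8.166) × 100 = 40.25 %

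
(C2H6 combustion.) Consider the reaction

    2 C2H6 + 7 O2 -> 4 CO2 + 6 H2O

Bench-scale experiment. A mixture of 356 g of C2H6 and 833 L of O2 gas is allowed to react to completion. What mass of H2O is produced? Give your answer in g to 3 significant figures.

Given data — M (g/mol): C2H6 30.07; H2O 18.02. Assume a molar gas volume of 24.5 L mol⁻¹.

n(C2H6) = 356.0 / 30.07 = 11.84 mol
n(O2) = 833.0 / 24.5 = 34.00 mol
n/ν for C2H6 = 11.84/2 = 5.920
n/ν for O2 = 34.00/7 = 4.857
Smallest n/ν is O2 → limiting reagent.
n(H2O) = (6/7) × 34.00 = 29.14 mol
mass = 29.14 × 18.02 = 525.1 g

525 g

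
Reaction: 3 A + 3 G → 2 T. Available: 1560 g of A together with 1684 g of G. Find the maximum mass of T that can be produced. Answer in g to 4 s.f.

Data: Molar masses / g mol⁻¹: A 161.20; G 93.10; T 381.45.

2461 g

n(A) = 1560 / 161.20 = 9.677 mol
n(G) = 1684 / 93.10 = 18.09 mol
n/ν → A: 3.226, G: 6.030; A is limiting.
n(T) = (2/3) × 9.677 = 6.451 mol
mass = 6.451 × 381.45 = 2461 g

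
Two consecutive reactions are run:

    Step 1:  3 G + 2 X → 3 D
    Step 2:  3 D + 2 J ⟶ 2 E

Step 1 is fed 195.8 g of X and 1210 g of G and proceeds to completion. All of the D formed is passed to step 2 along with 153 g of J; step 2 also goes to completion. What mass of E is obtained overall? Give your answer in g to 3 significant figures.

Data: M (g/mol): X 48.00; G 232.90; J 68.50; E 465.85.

1040 g

Step 1:
n(X) = 195.8 / 48.00 = 4.079 mol
n(G) = 1210 / 232.90 = 5.195 mol
n/ν → X: 2.040, G: 1.732; G is limiting.
n(D) produced = (3/3) × 5.195 = 5.195 mol
Step 2:
n(D) available = 5.195 mol
n(J) = 153.0 / 68.50 = 2.234 mol
n/ν → D: 1.732, J: 1.117; J is limiting.
n(E) = (2/2) × 2.234 = 2.234 mol
mass = 2.234 × 465.85 = 1041 g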